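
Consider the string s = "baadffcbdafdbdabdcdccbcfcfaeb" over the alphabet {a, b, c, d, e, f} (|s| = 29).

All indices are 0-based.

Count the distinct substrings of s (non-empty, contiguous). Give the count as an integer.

404

rank | idx | suffix
   0 |   1 | aadffcbdafdbdabdcdccbcfcfaeb
   1 |  14 | abdcdccbcfcfaeb
   2 |   2 | adffcbdafdbdabdcdccbcfcfaeb
   3 |  26 | aeb
   4 |   9 | afdbdabdcdccbcfcfaeb
   5 |  28 | b
   6 |   0 | baadffcbdafdbdabdcdccbcfcfaeb
   7 |  21 | bcfcfaeb
   8 |  12 | bdabdcdccbcfcfaeb
   9 |   7 | bdafdbdabdcdccbcfcfaeb
  10 |  15 | bdcdccbcfcfaeb
  11 |  20 | cbcfcfaeb
  12 |   6 | cbdafdbdabdcdccbcfcfaeb
  13 |  19 | ccbcfcfaeb
  14 |  17 | cdccbcfcfaeb
  15 |  24 | cfaeb
  16 |  22 | cfcfaeb
  17 |  13 | dabdcdccbcfcfaeb
  18 |   8 | dafdbdabdcdccbcfcfaeb
  19 |  11 | dbdabdcdccbcfcfaeb
  20 |  18 | dccbcfcfaeb
  21 |  16 | dcdccbcfcfaeb
  22 |   3 | dffcbdafdbdabdcdccbcfcfaeb
  23 |  27 | eb
  24 |  25 | faeb
  25 |   5 | fcbdafdbdabdcdccbcfcfaeb
  26 |  23 | fcfaeb
  27 |  10 | fdbdabdcdccbcfcfaeb
  28 |   4 | ffcbdafdbdabdcdccbcfcfaeb

SA = [1, 14, 2, 26, 9, 28, 0, 21, 12, 7, 15, 20, 6, 19, 17, 24, 22, 13, 8, 11, 18, 16, 3, 27, 25, 5, 23, 10, 4]
[i] adj suffixes → lcp
  [1] 1/14 → 1 ('a')
  [2] 14/2 → 1 ('a')
  [3] 2/26 → 1 ('a')
  [4] 26/9 → 1 ('a')
  [5] 9/28 → 0 ('')
  [6] 28/0 → 1 ('b')
  [7] 0/21 → 1 ('b')
  [8] 21/12 → 1 ('b')
  [9] 12/7 → 3 ('bda')
  [10] 7/15 → 2 ('bd')
  [11] 15/20 → 0 ('')
  [12] 20/6 → 2 ('cb')
  [13] 6/19 → 1 ('c')
  [14] 19/17 → 1 ('c')
  [15] 17/24 → 1 ('c')
  [16] 24/22 → 2 ('cf')
  [17] 22/13 → 0 ('')
  [18] 13/8 → 2 ('da')
  [19] 8/11 → 1 ('d')
  [20] 11/18 → 1 ('d')
  [21] 18/16 → 2 ('dc')
  [22] 16/3 → 1 ('d')
  [23] 3/27 → 0 ('')
  [24] 27/25 → 0 ('')
  [25] 25/5 → 1 ('f')
  [26] 5/23 → 2 ('fc')
  [27] 23/10 → 1 ('f')
  [28] 10/4 → 1 ('f')

n(n+1)/2 = 29·30/2 = 435
Σ LCP = 0 + 1 + 1 + 1 + 1 + 0 + 1 + 1 + 1 + 3 + 2 + 0 + 2 + 1 + 1 + 1 + 2 + 0 + 2 + 1 + 1 + 2 + 1 + 0 + 0 + 1 + 2 + 1 + 1 = 31
distinct = 435 − 31 = 404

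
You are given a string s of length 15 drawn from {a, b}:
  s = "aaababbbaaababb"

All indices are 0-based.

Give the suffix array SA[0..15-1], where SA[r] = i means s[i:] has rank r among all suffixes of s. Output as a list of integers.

rank→(start, suffix):
  0 → (8, 'aaababb')
  1 → (0, 'aaababbbaaababb')
  2 → (9, 'aababb')
  3 → (1, 'aababbbaaababb')
  4 → (10, 'ababb')
  5 → (2, 'ababbbaaababb')
  6 → (12, 'abb')
  7 → (4, 'abbbaaababb')
  8 → (14, 'b')
  9 → (7, 'baaababb')
  10 → (11, 'babb')
  11 → (3, 'babbbaaababb')
  12 → (13, 'bb')
  13 → (6, 'bbaaababb')
  14 → (5, 'bbbaaababb')

[8, 0, 9, 1, 10, 2, 12, 4, 14, 7, 11, 3, 13, 6, 5]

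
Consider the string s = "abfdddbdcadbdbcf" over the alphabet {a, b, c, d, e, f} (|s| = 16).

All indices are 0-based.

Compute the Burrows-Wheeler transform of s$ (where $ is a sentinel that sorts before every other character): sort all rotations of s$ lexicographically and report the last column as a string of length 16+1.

f$cdddadbbadbdfcb

rank  rotation           last
    0  $abfdddbdcadbdbcf  f
    1  abfdddbdcadbdbcf$  $
    2  adbdbcf$abfdddbdc  c
    3  bcf$abfdddbdcadbd  d
    4  bdbcf$abfdddbdcad  d
    5  bdcadbdbcf$abfddd  d
    6  bfdddbdcadbdbcf$a  a
    7  cadbdbcf$abfdddbd  d
    8  cf$abfdddbdcadbdb  b
    9  dbcf$abfdddbdcadb  b
   10  dbdbcf$abfdddbdca  a
   11  dbdcadbdbcf$abfdd  d
   12  dcadbdbcf$abfdddb  b
   13  ddbdcadbdbcf$abfd  d
   14  dddbdcadbdbcf$abf  f
   15  f$abfdddbdcadbdbc  c
   16  fdddbdcadbdbcf$ab  b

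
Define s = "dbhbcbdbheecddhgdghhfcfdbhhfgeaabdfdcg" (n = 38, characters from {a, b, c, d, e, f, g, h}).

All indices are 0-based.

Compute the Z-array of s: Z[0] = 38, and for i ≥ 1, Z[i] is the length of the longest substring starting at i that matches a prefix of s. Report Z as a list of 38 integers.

Z[0]=38
i=1: i≥r, start 0; Z[1]=0
i=2: i≥r, start 0; Z[2]=0
i=3: i≥r, start 0; Z[3]=0
i=4: i≥r, start 0; Z[4]=0
i=5: i≥r, start 0; Z[5]=0
i=6: i≥r, start 0; Z[6]=3 extend→box=[6,9)
i=7: min(r-i=2, Z[1]=0)=0; Z[7]=0
i=8: min(r-i=1, Z[2]=0)=0; Z[8]=0
i=9: i≥r, start 0; Z[9]=0
i=10: i≥r, start 0; Z[10]=0
i=11: i≥r, start 0; Z[11]=0
i=12: i≥r, start 0; Z[12]=1 extend→box=[12,13)
i=13: i≥r, start 0; Z[13]=1 extend→box=[13,14)
i=14: i≥r, start 0; Z[14]=0
i=15: i≥r, start 0; Z[15]=0
i=16: i≥r, start 0; Z[16]=1 extend→box=[16,17)
i=17: i≥r, start 0; Z[17]=0
i=18: i≥r, start 0; Z[18]=0
i=19: i≥r, start 0; Z[19]=0
i=20: i≥r, start 0; Z[20]=0
i=21: i≥r, start 0; Z[21]=0
i=22: i≥r, start 0; Z[22]=0
i=23: i≥r, start 0; Z[23]=3 extend→box=[23,26)
i=24: min(r-i=2, Z[1]=0)=0; Z[24]=0
i=25: min(r-i=1, Z[2]=0)=0; Z[25]=0
i=26: i≥r, start 0; Z[26]=0
i=27: i≥r, start 0; Z[27]=0
i=28: i≥r, start 0; Z[28]=0
i=29: i≥r, start 0; Z[29]=0
i=30: i≥r, start 0; Z[30]=0
i=31: i≥r, start 0; Z[31]=0
i=32: i≥r, start 0; Z[32]=0
i=33: i≥r, start 0; Z[33]=1 extend→box=[33,34)
i=34: i≥r, start 0; Z[34]=0
i=35: i≥r, start 0; Z[35]=1 extend→box=[35,36)
i=36: i≥r, start 0; Z[36]=0
i=37: i≥r, start 0; Z[37]=0

[38, 0, 0, 0, 0, 0, 3, 0, 0, 0, 0, 0, 1, 1, 0, 0, 1, 0, 0, 0, 0, 0, 0, 3, 0, 0, 0, 0, 0, 0, 0, 0, 0, 1, 0, 1, 0, 0]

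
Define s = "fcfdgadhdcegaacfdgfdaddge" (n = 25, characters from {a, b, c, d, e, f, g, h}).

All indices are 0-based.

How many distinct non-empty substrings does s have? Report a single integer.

rank | idx | suffix
   0 |  12 | aacfdgfdaddge
   1 |  13 | acfdgfdaddge
   2 |  20 | addge
   3 |   5 | adhdcegaacfdgfdaddge
   4 |   9 | cegaacfdgfdaddge
   5 |   1 | cfdgadhdcegaacfdgfdaddge
   6 |  14 | cfdgfdaddge
   7 |  19 | daddge
   8 |   8 | dcegaacfdgfdaddge
   9 |  21 | ddge
  10 |   3 | dgadhdcegaacfdgfdaddge
  11 |  22 | dge
  12 |  16 | dgfdaddge
  13 |   6 | dhdcegaacfdgfdaddge
  14 |  24 | e
  15 |  10 | egaacfdgfdaddge
  16 |   0 | fcfdgadhdcegaacfdgfdaddge
  17 |  18 | fdaddge
  18 |   2 | fdgadhdcegaacfdgfdaddge
  19 |  15 | fdgfdaddge
  20 |  11 | gaacfdgfdaddge
  21 |   4 | gadhdcegaacfdgfdaddge
  22 |  23 | ge
  23 |  17 | gfdaddge
  24 |   7 | hdcegaacfdgfdaddge

SA = [12, 13, 20, 5, 9, 1, 14, 19, 8, 21, 3, 22, 16, 6, 24, 10, 0, 18, 2, 15, 11, 4, 23, 17, 7]
i: (SA[i-1],SA[i]) lcp shared
  1: (12,13) 1 'a'
  2: (13,20) 1 'a'
  3: (20,5) 2 'ad'
  4: (5,9) 0 ''
  5: (9,1) 1 'c'
  6: (1,14) 4 'cfdg'
  7: (14,19) 0 ''
  8: (19,8) 1 'd'
  9: (8,21) 1 'd'
  10: (21,3) 1 'd'
  11: (3,22) 2 'dg'
  12: (22,16) 2 'dg'
  13: (16,6) 1 'd'
  14: (6,24) 0 ''
  15: (24,10) 1 'e'
  16: (10,0) 0 ''
  17: (0,18) 1 'f'
  18: (18,2) 2 'fd'
  19: (2,15) 3 'fdg'
  20: (15,11) 0 ''
  21: (11,4) 2 'ga'
  22: (4,23) 1 'g'
  23: (23,17) 1 'g'
  24: (17,7) 0 ''

n(n+1)/2 = 25·26/2 = 325
Σ LCP = 0 + 1 + 1 + 2 + 0 + 1 + 4 + 0 + 1 + 1 + 1 + 2 + 2 + 1 + 0 + 1 + 0 + 1 + 2 + 3 + 0 + 2 + 1 + 1 + 0 = 28
distinct = 325 − 28 = 297

297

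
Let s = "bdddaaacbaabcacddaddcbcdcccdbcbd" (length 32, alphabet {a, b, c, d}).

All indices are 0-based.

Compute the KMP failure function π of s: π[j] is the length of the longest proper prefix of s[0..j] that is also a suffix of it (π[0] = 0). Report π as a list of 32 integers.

[0, 0, 0, 0, 0, 0, 0, 0, 1, 0, 0, 1, 0, 0, 0, 0, 0, 0, 0, 0, 0, 1, 0, 0, 0, 0, 0, 0, 1, 0, 1, 2]

π[0] = 0
j=1 s[j]='d': π[1]=0 (border '')
j=2 s[j]='d': π[2]=0 (border '')
j=3 s[j]='d': π[3]=0 (border '')
j=4 s[j]='a': π[4]=0 (border '')
j=5 s[j]='a': π[5]=0 (border '')
j=6 s[j]='a': π[6]=0 (border '')
j=7 s[j]='c': π[7]=0 (border '')
j=8 s[j]='b': π[8]=1 (border 'b')
j=9 s[j]='a': k: 1→0; π[9]=0 (border '')
j=10 s[j]='a': π[10]=0 (border '')
j=11 s[j]='b': π[11]=1 (border 'b')
j=12 s[j]='c': k: 1→0; π[12]=0 (border '')
j=13 s[j]='a': π[13]=0 (border '')
j=14 s[j]='c': π[14]=0 (border '')
j=15 s[j]='d': π[15]=0 (border '')
j=16 s[j]='d': π[16]=0 (border '')
j=17 s[j]='a': π[17]=0 (border '')
j=18 s[j]='d': π[18]=0 (border '')
j=19 s[j]='d': π[19]=0 (border '')
j=20 s[j]='c': π[20]=0 (border '')
j=21 s[j]='b': π[21]=1 (border 'b')
j=22 s[j]='c': k: 1→0; π[22]=0 (border '')
j=23 s[j]='d': π[23]=0 (border '')
j=24 s[j]='c': π[24]=0 (border '')
j=25 s[j]='c': π[25]=0 (border '')
j=26 s[j]='c': π[26]=0 (border '')
j=27 s[j]='d': π[27]=0 (border '')
j=28 s[j]='b': π[28]=1 (border 'b')
j=29 s[j]='c': k: 1→0; π[29]=0 (border '')
j=30 s[j]='b': π[30]=1 (border 'b')
j=31 s[j]='d': π[31]=2 (border 'bd')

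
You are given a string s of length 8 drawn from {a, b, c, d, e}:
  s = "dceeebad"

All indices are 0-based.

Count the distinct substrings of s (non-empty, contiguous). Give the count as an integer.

rank→(start, suffix):
  0 → (6, 'ad')
  1 → (5, 'bad')
  2 → (1, 'ceeebad')
  3 → (7, 'd')
  4 → (0, 'dceeebad')
  5 → (4, 'ebad')
  6 → (3, 'eebad')
  7 → (2, 'eeebad')

SA = [6, 5, 1, 7, 0, 4, 3, 2]
rank  pair      lcp
   1  s[6:],s[5:]  0  ''
   2  s[5:],s[1:]  0  ''
   3  s[1:],s[7:]  0  ''
   4  s[7:],s[0:]  1  'd'
   5  s[0:],s[4:]  0  ''
   6  s[4:],s[3:]  1  'e'
   7  s[3:],s[2:]  2  'ee'

n(n+1)/2 = 8·9/2 = 36
Σ LCP = 0 + 0 + 0 + 0 + 1 + 0 + 1 + 2 = 4
distinct = 36 − 4 = 32

32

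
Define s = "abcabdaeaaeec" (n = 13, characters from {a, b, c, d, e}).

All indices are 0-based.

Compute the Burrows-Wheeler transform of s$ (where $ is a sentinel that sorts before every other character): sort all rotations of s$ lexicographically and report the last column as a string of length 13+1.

ce$cdaaaebbaea

rank  rotation        last
    0  $abcabdaeaaeec  c
    1  aaeec$abcabdae  e
    2  abcabdaeaaeec$  $
    3  abdaeaaeec$abc  c
    4  aeaaeec$abcabd  d
    5  aeec$abcabdaea  a
    6  bcabdaeaaeec$a  a
    7  bdaeaaeec$abca  a
    8  c$abcabdaeaaee  e
    9  cabdaeaaeec$ab  b
   10  daeaaeec$abcab  b
   11  eaaeec$abcabda  a
   12  ec$abcabdaeaae  e
   13  eec$abcabdaeaa  a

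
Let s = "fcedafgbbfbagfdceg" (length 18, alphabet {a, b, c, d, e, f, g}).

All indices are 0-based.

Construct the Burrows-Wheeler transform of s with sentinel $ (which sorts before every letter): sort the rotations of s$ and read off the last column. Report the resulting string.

gdbfgbfdefccb$gaefa

rank  rotation             last
    0  $fcedafgbbfbagfdceg  g
    1  afgbbfbagfdceg$fced  d
    2  agfdceg$fcedafgbbfb  b
    3  bagfdceg$fcedafgbbf  f
    4  bbfbagfdceg$fcedafg  g
    5  bfbagfdceg$fcedafgb  b
    6  cedafgbbfbagfdceg$f  f
    7  ceg$fcedafgbbfbagfd  d
    8  dafgbbfbagfdceg$fce  e
    9  dceg$fcedafgbbfbagf  f
   10  edafgbbfbagfdceg$fc  c
   11  eg$fcedafgbbfbagfdc  c
   12  fbagfdceg$fcedafgbb  b
   13  fcedafgbbfbagfdceg$  $
   14  fdceg$fcedafgbbfbag  g
   15  fgbbfbagfdceg$fceda  a
   16  g$fcedafgbbfbagfdce  e
   17  gbbfbagfdceg$fcedaf  f
   18  gfdceg$fcedafgbbfba  a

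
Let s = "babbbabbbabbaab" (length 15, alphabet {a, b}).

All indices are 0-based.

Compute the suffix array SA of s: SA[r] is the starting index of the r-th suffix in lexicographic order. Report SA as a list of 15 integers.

rank→(start, suffix):
  0 → (12, 'aab')
  1 → (13, 'ab')
  2 → (9, 'abbaab')
  3 → (5, 'abbbabbaab')
  4 → (1, 'abbbabbbabbaab')
  5 → (14, 'b')
  6 → (11, 'baab')
  7 → (8, 'babbaab')
  8 → (4, 'babbbabbaab')
  9 → (0, 'babbbabbbabbaab')
  10 → (10, 'bbaab')
  11 → (7, 'bbabbaab')
  12 → (3, 'bbabbbabbaab')
  13 → (6, 'bbbabbaab')
  14 → (2, 'bbbabbbabbaab')

[12, 13, 9, 5, 1, 14, 11, 8, 4, 0, 10, 7, 3, 6, 2]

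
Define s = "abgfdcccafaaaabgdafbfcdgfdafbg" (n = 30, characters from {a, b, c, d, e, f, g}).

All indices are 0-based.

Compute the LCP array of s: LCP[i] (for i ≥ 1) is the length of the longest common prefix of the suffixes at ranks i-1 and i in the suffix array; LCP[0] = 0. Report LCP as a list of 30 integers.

[0, 3, 2, 1, 3, 1, 2, 3, 0, 1, 2, 2, 0, 1, 2, 1, 0, 4, 1, 1, 0, 1, 2, 1, 1, 2, 0, 1, 1, 3]

sorted suffixes:
  #0 SA[0]=10  'aaaabgdafbfcdgfdafbg'
  #1 SA[1]=11  'aaabgdafbfcdgfdafbg'
  #2 SA[2]=12  'aabgdafbfcdgfdafbg'
  #3 SA[3]=13  'abgdafbfcdgfdafbg'
  #4 SA[4]=0  'abgfdcccafaaaabgdafbfcdgfdafbg'
  #5 SA[5]=8  'afaaaabgdafbfcdgfdafbg'
  #6 SA[6]=17  'afbfcdgfdafbg'
  #7 SA[7]=26  'afbg'
  #8 SA[8]=19  'bfcdgfdafbg'
  #9 SA[9]=28  'bg'
  #10 SA[10]=14  'bgdafbfcdgfdafbg'
  #11 SA[11]=1  'bgfdcccafaaaabgdafbfcdgfdafbg'
  #12 SA[12]=7  'cafaaaabgdafbfcdgfdafbg'
  #13 SA[13]=6  'ccafaaaabgdafbfcdgfdafbg'
  #14 SA[14]=5  'cccafaaaabgdafbfcdgfdafbg'
  #15 SA[15]=21  'cdgfdafbg'
  #16 SA[16]=16  'dafbfcdgfdafbg'
  #17 SA[17]=25  'dafbg'
  #18 SA[18]=4  'dcccafaaaabgdafbfcdgfdafbg'
  #19 SA[19]=22  'dgfdafbg'
  #20 SA[20]=9  'faaaabgdafbfcdgfdafbg'
  #21 SA[21]=18  'fbfcdgfdafbg'
  #22 SA[22]=27  'fbg'
  #23 SA[23]=20  'fcdgfdafbg'
  #24 SA[24]=24  'fdafbg'
  #25 SA[25]=3  'fdcccafaaaabgdafbfcdgfdafbg'
  #26 SA[26]=29  'g'
  #27 SA[27]=15  'gdafbfcdgfdafbg'
  #28 SA[28]=23  'gfdafbg'
  #29 SA[29]=2  'gfdcccafaaaabgdafbfcdgfdafbg'

SA = [10, 11, 12, 13, 0, 8, 17, 26, 19, 28, 14, 1, 7, 6, 5, 21, 16, 25, 4, 22, 9, 18, 27, 20, 24, 3, 29, 15, 23, 2]
[i] adj suffixes → lcp
  [1] 10/11 → 3 ('aaa')
  [2] 11/12 → 2 ('aa')
  [3] 12/13 → 1 ('a')
  [4] 13/0 → 3 ('abg')
  [5] 0/8 → 1 ('a')
  [6] 8/17 → 2 ('af')
  [7] 17/26 → 3 ('afb')
  [8] 26/19 → 0 ('')
  [9] 19/28 → 1 ('b')
  [10] 28/14 → 2 ('bg')
  [11] 14/1 → 2 ('bg')
  [12] 1/7 → 0 ('')
  [13] 7/6 → 1 ('c')
  [14] 6/5 → 2 ('cc')
  [15] 5/21 → 1 ('c')
  [16] 21/16 → 0 ('')
  [17] 16/25 → 4 ('dafb')
  [18] 25/4 → 1 ('d')
  [19] 4/22 → 1 ('d')
  [20] 22/9 → 0 ('')
  [21] 9/18 → 1 ('f')
  [22] 18/27 → 2 ('fb')
  [23] 27/20 → 1 ('f')
  [24] 20/24 → 1 ('f')
  [25] 24/3 → 2 ('fd')
  [26] 3/29 → 0 ('')
  [27] 29/15 → 1 ('g')
  [28] 15/23 → 1 ('g')
  [29] 23/2 → 3 ('gfd')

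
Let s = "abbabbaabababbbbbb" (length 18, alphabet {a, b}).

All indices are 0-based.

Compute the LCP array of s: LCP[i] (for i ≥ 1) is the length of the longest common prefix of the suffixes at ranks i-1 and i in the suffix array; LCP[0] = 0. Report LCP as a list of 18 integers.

[0, 1, 4, 2, 4, 3, 0, 1, 2, 3, 4, 1, 2, 3, 2, 3, 4, 5]

rank→(start, suffix):
  0 → (6, 'aabababbbbbb')
  1 → (7, 'abababbbbbb')
  2 → (9, 'ababbbbbb')
  3 → (3, 'abbaabababbbbbb')
  4 → (0, 'abbabbaabababbbbbb')
  5 → (11, 'abbbbbb')
  6 → (17, 'b')
  7 → (5, 'baabababbbbbb')
  8 → (8, 'bababbbbbb')
  9 → (2, 'babbaabababbbbbb')
  10 → (10, 'babbbbbb')
  11 → (16, 'bb')
  12 → (4, 'bbaabababbbbbb')
  13 → (1, 'bbabbaabababbbbbb')
  14 → (15, 'bbb')
  15 → (14, 'bbbb')
  16 → (13, 'bbbbb')
  17 → (12, 'bbbbbb')

SA = [6, 7, 9, 3, 0, 11, 17, 5, 8, 2, 10, 16, 4, 1, 15, 14, 13, 12]
i: (SA[i-1],SA[i]) lcp shared
  1: (6,7) 1 'a'
  2: (7,9) 4 'abab'
  3: (9,3) 2 'ab'
  4: (3,0) 4 'abba'
  5: (0,11) 3 'abb'
  6: (11,17) 0 ''
  7: (17,5) 1 'b'
  8: (5,8) 2 'ba'
  9: (8,2) 3 'bab'
  10: (2,10) 4 'babb'
  11: (10,16) 1 'b'
  12: (16,4) 2 'bb'
  13: (4,1) 3 'bba'
  14: (1,15) 2 'bb'
  15: (15,14) 3 'bbb'
  16: (14,13) 4 'bbbb'
  17: (13,12) 5 'bbbbb'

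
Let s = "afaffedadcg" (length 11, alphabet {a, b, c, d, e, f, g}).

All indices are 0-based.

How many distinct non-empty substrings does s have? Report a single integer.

60

rank | idx | suffix
   0 |   7 | adcg
   1 |   0 | afaffedadcg
   2 |   2 | affedadcg
   3 |   9 | cg
   4 |   6 | dadcg
   5 |   8 | dcg
   6 |   5 | edadcg
   7 |   1 | faffedadcg
   8 |   4 | fedadcg
   9 |   3 | ffedadcg
  10 |  10 | g

SA = [7, 0, 2, 9, 6, 8, 5, 1, 4, 3, 10]
[i] adj suffixes → lcp
  [1] 7/0 → 1 ('a')
  [2] 0/2 → 2 ('af')
  [3] 2/9 → 0 ('')
  [4] 9/6 → 0 ('')
  [5] 6/8 → 1 ('d')
  [6] 8/5 → 0 ('')
  [7] 5/1 → 0 ('')
  [8] 1/4 → 1 ('f')
  [9] 4/3 → 1 ('f')
  [10] 3/10 → 0 ('')

n(n+1)/2 = 11·12/2 = 66
Σ LCP = 0 + 1 + 2 + 0 + 0 + 1 + 0 + 0 + 1 + 1 + 0 = 6
distinct = 66 − 6 = 60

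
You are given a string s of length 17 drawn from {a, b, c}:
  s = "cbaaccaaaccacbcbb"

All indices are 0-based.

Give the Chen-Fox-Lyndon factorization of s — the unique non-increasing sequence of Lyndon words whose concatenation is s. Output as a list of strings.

emit factor 1: 'c' (i=0, period=1)
emit factor 2: 'b' (i=1, period=1)
emit factor 3: 'aacc' (i=2, period=4)
emit factor 4: 'aaaccacbcbb' (i=6, period=11)

["c", "b", "aacc", "aaaccacbcbb"]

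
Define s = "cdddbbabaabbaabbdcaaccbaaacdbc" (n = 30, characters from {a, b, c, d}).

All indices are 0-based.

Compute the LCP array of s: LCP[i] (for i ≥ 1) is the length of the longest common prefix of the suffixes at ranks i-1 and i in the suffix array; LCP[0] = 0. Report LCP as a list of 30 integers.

rank | idx | suffix
   0 |  23 | aaacdbc
   1 |   8 | aabbaabbdcaaccbaaacdbc
   2 |  12 | aabbdcaaccbaaacdbc
   3 |  18 | aaccbaaacdbc
   4 |  24 | aacdbc
   5 |   6 | abaabbaabbdcaaccbaaacdbc
   6 |   9 | abbaabbdcaaccbaaacdbc
   7 |  13 | abbdcaaccbaaacdbc
   8 |  19 | accbaaacdbc
   9 |  25 | acdbc
  10 |  22 | baaacdbc
  11 |   7 | baabbaabbdcaaccbaaacdbc
  12 |  11 | baabbdcaaccbaaacdbc
  13 |   5 | babaabbaabbdcaaccbaaacdbc
  14 |  10 | bbaabbdcaaccbaaacdbc
  15 |   4 | bbabaabbaabbdcaaccbaaacdbc
  16 |  14 | bbdcaaccbaaacdbc
  17 |  28 | bc
  18 |  15 | bdcaaccbaaacdbc
  19 |  29 | c
  20 |  17 | caaccbaaacdbc
  21 |  21 | cbaaacdbc
  22 |  20 | ccbaaacdbc
  23 |  26 | cdbc
  24 |   0 | cdddbbabaabbaabbdcaaccbaaacdbc
  25 |   3 | dbbabaabbaabbdcaaccbaaacdbc
  26 |  27 | dbc
  27 |  16 | dcaaccbaaacdbc
  28 |   2 | ddbbabaabbaabbdcaaccbaaacdbc
  29 |   1 | dddbbabaabbaabbdcaaccbaaacdbc

SA = [23, 8, 12, 18, 24, 6, 9, 13, 19, 25, 22, 7, 11, 5, 10, 4, 14, 28, 15, 29, 17, 21, 20, 26, 0, 3, 27, 16, 2, 1]
rank  pair      lcp
   1  s[23:],s[8:]  2  'aa'
   2  s[8:],s[12:]  4  'aabb'
   3  s[12:],s[18:]  2  'aa'
   4  s[18:],s[24:]  3  'aac'
   5  s[24:],s[6:]  1  'a'
   6  s[6:],s[9:]  2  'ab'
   7  s[9:],s[13:]  3  'abb'
   8  s[13:],s[19:]  1  'a'
   9  s[19:],s[25:]  2  'ac'
  10  s[25:],s[22:]  0  ''
  11  s[22:],s[7:]  3  'baa'
  12  s[7:],s[11:]  5  'baabb'
  13  s[11:],s[5:]  2  'ba'
  14  s[5:],s[10:]  1  'b'
  15  s[10:],s[4:]  3  'bba'
  16  s[4:],s[14:]  2  'bb'
  17  s[14:],s[28:]  1  'b'
  18  s[28:],s[15:]  1  'b'
  19  s[15:],s[29:]  0  ''
  20  s[29:],s[17:]  1  'c'
  21  s[17:],s[21:]  1  'c'
  22  s[21:],s[20:]  1  'c'
  23  s[20:],s[26:]  1  'c'
  24  s[26:],s[0:]  2  'cd'
  25  s[0:],s[3:]  0  ''
  26  s[3:],s[27:]  2  'db'
  27  s[27:],s[16:]  1  'd'
  28  s[16:],s[2:]  1  'd'
  29  s[2:],s[1:]  2  'dd'

[0, 2, 4, 2, 3, 1, 2, 3, 1, 2, 0, 3, 5, 2, 1, 3, 2, 1, 1, 0, 1, 1, 1, 1, 2, 0, 2, 1, 1, 2]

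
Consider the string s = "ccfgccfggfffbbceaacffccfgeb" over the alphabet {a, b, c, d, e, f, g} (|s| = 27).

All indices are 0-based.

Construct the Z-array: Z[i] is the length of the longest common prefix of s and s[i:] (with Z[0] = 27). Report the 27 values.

Z[0]=27
i=1: i≥r, start 0; Z[1]=1 scan→box=[1,2)
i=2: i≥r, start 0; Z[2]=0
i=3: i≥r, start 0; Z[3]=0
i=4: i≥r, start 0; Z[4]=4 scan→box=[4,8)
i=5: min(r-i=3, Z[1]=1)=1; Z[5]=1
i=6: min(r-i=2, Z[2]=0)=0; Z[6]=0
i=7: min(r-i=1, Z[3]=0)=0; Z[7]=0
i=8: i≥r, start 0; Z[8]=0
i=9: i≥r, start 0; Z[9]=0
i=10: i≥r, start 0; Z[10]=0
i=11: i≥r, start 0; Z[11]=0
i=12: i≥r, start 0; Z[12]=0
i=13: i≥r, start 0; Z[13]=0
i=14: i≥r, start 0; Z[14]=1 scan→box=[14,15)
i=15: i≥r, start 0; Z[15]=0
i=16: i≥r, start 0; Z[16]=0
i=17: i≥r, start 0; Z[17]=0
i=18: i≥r, start 0; Z[18]=1 scan→box=[18,19)
i=19: i≥r, start 0; Z[19]=0
i=20: i≥r, start 0; Z[20]=0
i=21: i≥r, start 0; Z[21]=4 scan→box=[21,25)
i=22: min(r-i=3, Z[1]=1)=1; Z[22]=1
i=23: min(r-i=2, Z[2]=0)=0; Z[23]=0
i=24: min(r-i=1, Z[3]=0)=0; Z[24]=0
i=25: i≥r, start 0; Z[25]=0
i=26: i≥r, start 0; Z[26]=0

[27, 1, 0, 0, 4, 1, 0, 0, 0, 0, 0, 0, 0, 0, 1, 0, 0, 0, 1, 0, 0, 4, 1, 0, 0, 0, 0]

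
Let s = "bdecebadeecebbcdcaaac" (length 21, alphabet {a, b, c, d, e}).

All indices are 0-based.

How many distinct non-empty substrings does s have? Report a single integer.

rank→(start, suffix):
  0 → (17, 'aaac')
  1 → (18, 'aac')
  2 → (19, 'ac')
  3 → (6, 'adeecebbcdcaaac')
  4 → (5, 'badeecebbcdcaaac')
  5 → (12, 'bbcdcaaac')
  6 → (13, 'bcdcaaac')
  7 → (0, 'bdecebadeecebbcdcaaac')
  8 → (20, 'c')
  9 → (16, 'caaac')
  10 → (14, 'cdcaaac')
  11 → (3, 'cebadeecebbcdcaaac')
  12 → (10, 'cebbcdcaaac')
  13 → (15, 'dcaaac')
  14 → (1, 'decebadeecebbcdcaaac')
  15 → (7, 'deecebbcdcaaac')
  16 → (4, 'ebadeecebbcdcaaac')
  17 → (11, 'ebbcdcaaac')
  18 → (2, 'ecebadeecebbcdcaaac')
  19 → (9, 'ecebbcdcaaac')
  20 → (8, 'eecebbcdcaaac')

SA = [17, 18, 19, 6, 5, 12, 13, 0, 20, 16, 14, 3, 10, 15, 1, 7, 4, 11, 2, 9, 8]
i: (SA[i-1],SA[i]) lcp shared
  1: (17,18) 2 'aa'
  2: (18,19) 1 'a'
  3: (19,6) 1 'a'
  4: (6,5) 0 ''
  5: (5,12) 1 'b'
  6: (12,13) 1 'b'
  7: (13,0) 1 'b'
  8: (0,20) 0 ''
  9: (20,16) 1 'c'
  10: (16,14) 1 'c'
  11: (14,3) 1 'c'
  12: (3,10) 3 'ceb'
  13: (10,15) 0 ''
  14: (15,1) 1 'd'
  15: (1,7) 2 'de'
  16: (7,4) 0 ''
  17: (4,11) 2 'eb'
  18: (11,2) 1 'e'
  19: (2,9) 4 'eceb'
  20: (9,8) 1 'e'

n(n+1)/2 = 21·22/2 = 231
Σ LCP = 0 + 2 + 1 + 1 + 0 + 1 + 1 + 1 + 0 + 1 + 1 + 1 + 3 + 0 + 1 + 2 + 0 + 2 + 1 + 4 + 1 = 24
distinct = 231 − 24 = 207

207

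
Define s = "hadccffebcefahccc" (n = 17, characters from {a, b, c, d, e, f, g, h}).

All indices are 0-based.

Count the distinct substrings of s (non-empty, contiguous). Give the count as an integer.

141

rank | idx | suffix
   0 |   1 | adccffebcefahccc
   1 |  12 | ahccc
   2 |   8 | bcefahccc
   3 |  16 | c
   4 |  15 | cc
   5 |  14 | ccc
   6 |   3 | ccffebcefahccc
   7 |   9 | cefahccc
   8 |   4 | cffebcefahccc
   9 |   2 | dccffebcefahccc
  10 |   7 | ebcefahccc
  11 |  10 | efahccc
  12 |  11 | fahccc
  13 |   6 | febcefahccc
  14 |   5 | ffebcefahccc
  15 |   0 | hadccffebcefahccc
  16 |  13 | hccc

SA = [1, 12, 8, 16, 15, 14, 3, 9, 4, 2, 7, 10, 11, 6, 5, 0, 13]
i: (SA[i-1],SA[i]) lcp shared
  1: (1,12) 1 'a'
  2: (12,8) 0 ''
  3: (8,16) 0 ''
  4: (16,15) 1 'c'
  5: (15,14) 2 'cc'
  6: (14,3) 2 'cc'
  7: (3,9) 1 'c'
  8: (9,4) 1 'c'
  9: (4,2) 0 ''
  10: (2,7) 0 ''
  11: (7,10) 1 'e'
  12: (10,11) 0 ''
  13: (11,6) 1 'f'
  14: (6,5) 1 'f'
  15: (5,0) 0 ''
  16: (0,13) 1 'h'

n(n+1)/2 = 17·18/2 = 153
Σ LCP = 0 + 1 + 0 + 0 + 1 + 2 + 2 + 1 + 1 + 0 + 0 + 1 + 0 + 1 + 1 + 0 + 1 = 12
distinct = 153 − 12 = 141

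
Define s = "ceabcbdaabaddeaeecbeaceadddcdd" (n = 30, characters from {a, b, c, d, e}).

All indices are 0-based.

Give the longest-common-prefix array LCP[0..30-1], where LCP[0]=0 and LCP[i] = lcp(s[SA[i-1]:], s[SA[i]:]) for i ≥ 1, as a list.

[0, 1, 2, 1, 1, 3, 1, 0, 1, 1, 1, 0, 2, 1, 1, 3, 0, 1, 1, 1, 2, 2, 2, 1, 0, 2, 2, 2, 1, 1]

rank | idx | suffix
   0 |   7 | aabaddeaeecbeaceadddcdd
   1 |   8 | abaddeaeecbeaceadddcdd
   2 |   2 | abcbdaabaddeaeecbeaceadddcdd
   3 |  20 | aceadddcdd
   4 |  23 | adddcdd
   5 |  10 | addeaeecbeaceadddcdd
   6 |  14 | aeecbeaceadddcdd
   7 |   9 | baddeaeecbeaceadddcdd
   8 |   3 | bcbdaabaddeaeecbeaceadddcdd
   9 |   5 | bdaabaddeaeecbeaceadddcdd
  10 |  18 | beaceadddcdd
  11 |   4 | cbdaabaddeaeecbeaceadddcdd
  12 |  17 | cbeaceadddcdd
  13 |  27 | cdd
  14 |   0 | ceabcbdaabaddeaeecbeaceadddcdd
  15 |  21 | ceadddcdd
  16 |  29 | d
  17 |   6 | daabaddeaeecbeaceadddcdd
  18 |  26 | dcdd
  19 |  28 | dd
  20 |  25 | ddcdd
  21 |  24 | dddcdd
  22 |  11 | ddeaeecbeaceadddcdd
  23 |  12 | deaeecbeaceadddcdd
  24 |   1 | eabcbdaabaddeaeecbeaceadddcdd
  25 |  19 | eaceadddcdd
  26 |  22 | eadddcdd
  27 |  13 | eaeecbeaceadddcdd
  28 |  16 | ecbeaceadddcdd
  29 |  15 | eecbeaceadddcdd

SA = [7, 8, 2, 20, 23, 10, 14, 9, 3, 5, 18, 4, 17, 27, 0, 21, 29, 6, 26, 28, 25, 24, 11, 12, 1, 19, 22, 13, 16, 15]
rank  pair      lcp
   1  s[7:],s[8:]  1  'a'
   2  s[8:],s[2:]  2  'ab'
   3  s[2:],s[20:]  1  'a'
   4  s[20:],s[23:]  1  'a'
   5  s[23:],s[10:]  3  'add'
   6  s[10:],s[14:]  1  'a'
   7  s[14:],s[9:]  0  ''
   8  s[9:],s[3:]  1  'b'
   9  s[3:],s[5:]  1  'b'
  10  s[5:],s[18:]  1  'b'
  11  s[18:],s[4:]  0  ''
  12  s[4:],s[17:]  2  'cb'
  13  s[17:],s[27:]  1  'c'
  14  s[27:],s[0:]  1  'c'
  15  s[0:],s[21:]  3  'cea'
  16  s[21:],s[29:]  0  ''
  17  s[29:],s[6:]  1  'd'
  18  s[6:],s[26:]  1  'd'
  19  s[26:],s[28:]  1  'd'
  20  s[28:],s[25:]  2  'dd'
  21  s[25:],s[24:]  2  'dd'
  22  s[24:],s[11:]  2  'dd'
  23  s[11:],s[12:]  1  'd'
  24  s[12:],s[1:]  0  ''
  25  s[1:],s[19:]  2  'ea'
  26  s[19:],s[22:]  2  'ea'
  27  s[22:],s[13:]  2  'ea'
  28  s[13:],s[16:]  1  'e'
  29  s[16:],s[15:]  1  'e'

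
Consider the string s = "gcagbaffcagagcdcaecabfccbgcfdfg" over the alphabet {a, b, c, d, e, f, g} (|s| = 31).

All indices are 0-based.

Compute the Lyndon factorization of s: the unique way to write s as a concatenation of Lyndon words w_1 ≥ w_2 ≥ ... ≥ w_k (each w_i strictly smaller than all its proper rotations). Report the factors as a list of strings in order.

emit factor 1: 'g' (i=0, period=1)
emit factor 2: 'c' (i=1, period=1)
emit factor 3: 'agb' (i=2, period=3)
emit factor 4: 'affcagagcdc' (i=5, period=11)
emit factor 5: 'aec' (i=16, period=3)
emit factor 6: 'abfccbgcfdfg' (i=19, period=12)

["g", "c", "agb", "affcagagcdc", "aec", "abfccbgcfdfg"]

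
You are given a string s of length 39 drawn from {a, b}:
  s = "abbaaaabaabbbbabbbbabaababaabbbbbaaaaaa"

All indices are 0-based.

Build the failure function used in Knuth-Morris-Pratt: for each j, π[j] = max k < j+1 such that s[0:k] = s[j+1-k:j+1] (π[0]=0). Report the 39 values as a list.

[0, 0, 0, 1, 1, 1, 1, 2, 1, 1, 2, 3, 0, 0, 1, 2, 3, 0, 0, 1, 2, 1, 1, 2, 1, 2, 1, 1, 2, 3, 0, 0, 0, 1, 1, 1, 1, 1, 1]

π[0] = 0
j=1 s[j]='b': π[1]=0 (border '')
j=2 s[j]='b': π[2]=0 (border '')
j=3 s[j]='a': π[3]=1 (border 'a')
j=4 s[j]='a': k: 1→0; π[4]=1 (border 'a')
j=5 s[j]='a': k: 1→0; π[5]=1 (border 'a')
j=6 s[j]='a': k: 1→0; π[6]=1 (border 'a')
j=7 s[j]='b': π[7]=2 (border 'ab')
j=8 s[j]='a': k: 2→0; π[8]=1 (border 'a')
j=9 s[j]='a': k: 1→0; π[9]=1 (border 'a')
j=10 s[j]='b': π[10]=2 (border 'ab')
j=11 s[j]='b': π[11]=3 (border 'abb')
j=12 s[j]='b': k: 3→0; π[12]=0 (border '')
j=13 s[j]='b': π[13]=0 (border '')
j=14 s[j]='a': π[14]=1 (border 'a')
j=15 s[j]='b': π[15]=2 (border 'ab')
j=16 s[j]='b': π[16]=3 (border 'abb')
j=17 s[j]='b': k: 3→0; π[17]=0 (border '')
j=18 s[j]='b': π[18]=0 (border '')
j=19 s[j]='a': π[19]=1 (border 'a')
j=20 s[j]='b': π[20]=2 (border 'ab')
j=21 s[j]='a': k: 2→0; π[21]=1 (border 'a')
j=22 s[j]='a': k: 1→0; π[22]=1 (border 'a')
j=23 s[j]='b': π[23]=2 (border 'ab')
j=24 s[j]='a': k: 2→0; π[24]=1 (border 'a')
j=25 s[j]='b': π[25]=2 (border 'ab')
j=26 s[j]='a': k: 2→0; π[26]=1 (border 'a')
j=27 s[j]='a': k: 1→0; π[27]=1 (border 'a')
j=28 s[j]='b': π[28]=2 (border 'ab')
j=29 s[j]='b': π[29]=3 (border 'abb')
j=30 s[j]='b': k: 3→0; π[30]=0 (border '')
j=31 s[j]='b': π[31]=0 (border '')
j=32 s[j]='b': π[32]=0 (border '')
j=33 s[j]='a': π[33]=1 (border 'a')
j=34 s[j]='a': k: 1→0; π[34]=1 (border 'a')
j=35 s[j]='a': k: 1→0; π[35]=1 (border 'a')
j=36 s[j]='a': k: 1→0; π[36]=1 (border 'a')
j=37 s[j]='a': k: 1→0; π[37]=1 (border 'a')
j=38 s[j]='a': k: 1→0; π[38]=1 (border 'a')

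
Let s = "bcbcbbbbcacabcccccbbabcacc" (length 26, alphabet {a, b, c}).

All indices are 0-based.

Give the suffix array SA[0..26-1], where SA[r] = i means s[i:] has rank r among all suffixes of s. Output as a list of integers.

[20, 11, 9, 23, 19, 18, 4, 5, 6, 7, 21, 2, 0, 12, 25, 10, 8, 22, 17, 3, 1, 24, 16, 15, 14, 13]

sorted suffixes:
  #0 SA[0]=20  'abcacc'
  #1 SA[1]=11  'abcccccbbabcacc'
  #2 SA[2]=9  'acabcccccbbabcacc'
  #3 SA[3]=23  'acc'
  #4 SA[4]=19  'babcacc'
  #5 SA[5]=18  'bbabcacc'
  #6 SA[6]=4  'bbbbcacabcccccbbabcacc'
  #7 SA[7]=5  'bbbcacabcccccbbabcacc'
  #8 SA[8]=6  'bbcacabcccccbbabcacc'
  #9 SA[9]=7  'bcacabcccccbbabcacc'
  #10 SA[10]=21  'bcacc'
  #11 SA[11]=2  'bcbbbbcacabcccccbbabcacc'
  #12 SA[12]=0  'bcbcbbbbcacabcccccbbabcacc'
  #13 SA[13]=12  'bcccccbbabcacc'
  #14 SA[14]=25  'c'
  #15 SA[15]=10  'cabcccccbbabcacc'
  #16 SA[16]=8  'cacabcccccbbabcacc'
  #17 SA[17]=22  'cacc'
  #18 SA[18]=17  'cbbabcacc'
  #19 SA[19]=3  'cbbbbcacabcccccbbabcacc'
  #20 SA[20]=1  'cbcbbbbcacabcccccbbabcacc'
  #21 SA[21]=24  'cc'
  #22 SA[22]=16  'ccbbabcacc'
  #23 SA[23]=15  'cccbbabcacc'
  #24 SA[24]=14  'ccccbbabcacc'
  #25 SA[25]=13  'cccccbbabcacc'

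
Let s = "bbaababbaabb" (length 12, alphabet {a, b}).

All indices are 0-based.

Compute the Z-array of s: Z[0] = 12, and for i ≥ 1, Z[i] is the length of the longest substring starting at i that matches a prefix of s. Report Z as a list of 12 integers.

Z[0]=12
i=1: outside box; Z[1]=1 scan→box=[1,2)
i=2: outside box; Z[2]=0
i=3: outside box; Z[3]=0
i=4: outside box; Z[4]=1 scan→box=[4,5)
i=5: outside box; Z[5]=0
i=6: outside box; Z[6]=5 scan→box=[6,11)
i=7: min(r-i=4, Z[1]=1)=1; Z[7]=1
i=8: min(r-i=3, Z[2]=0)=0; Z[8]=0
i=9: min(r-i=2, Z[3]=0)=0; Z[9]=0
i=10: min(r-i=1, Z[4]=1)=1; Z[10]=2 scan→box=[10,12)
i=11: min(r-i=1, Z[1]=1)=1; Z[11]=1

[12, 1, 0, 0, 1, 0, 5, 1, 0, 0, 2, 1]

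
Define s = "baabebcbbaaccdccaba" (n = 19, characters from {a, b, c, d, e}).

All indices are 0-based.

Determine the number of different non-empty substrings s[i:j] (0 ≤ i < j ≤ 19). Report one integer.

170

rank | idx | suffix
   0 |  18 | a
   1 |   1 | aabebcbbaaccdccaba
   2 |   9 | aaccdccaba
   3 |  16 | aba
   4 |   2 | abebcbbaaccdccaba
   5 |  10 | accdccaba
   6 |  17 | ba
   7 |   0 | baabebcbbaaccdccaba
   8 |   8 | baaccdccaba
   9 |   7 | bbaaccdccaba
  10 |   5 | bcbbaaccdccaba
  11 |   3 | bebcbbaaccdccaba
  12 |  15 | caba
  13 |   6 | cbbaaccdccaba
  14 |  14 | ccaba
  15 |  11 | ccdccaba
  16 |  12 | cdccaba
  17 |  13 | dccaba
  18 |   4 | ebcbbaaccdccaba

SA = [18, 1, 9, 16, 2, 10, 17, 0, 8, 7, 5, 3, 15, 6, 14, 11, 12, 13, 4]
[i] adj suffixes → lcp
  [1] 18/1 → 1 ('a')
  [2] 1/9 → 2 ('aa')
  [3] 9/16 → 1 ('a')
  [4] 16/2 → 2 ('ab')
  [5] 2/10 → 1 ('a')
  [6] 10/17 → 0 ('')
  [7] 17/0 → 2 ('ba')
  [8] 0/8 → 3 ('baa')
  [9] 8/7 → 1 ('b')
  [10] 7/5 → 1 ('b')
  [11] 5/3 → 1 ('b')
  [12] 3/15 → 0 ('')
  [13] 15/6 → 1 ('c')
  [14] 6/14 → 1 ('c')
  [15] 14/11 → 2 ('cc')
  [16] 11/12 → 1 ('c')
  [17] 12/13 → 0 ('')
  [18] 13/4 → 0 ('')

n(n+1)/2 = 19·20/2 = 190
Σ LCP = 0 + 1 + 2 + 1 + 2 + 1 + 0 + 2 + 3 + 1 + 1 + 1 + 0 + 1 + 1 + 2 + 1 + 0 + 0 = 20
distinct = 190 − 20 = 170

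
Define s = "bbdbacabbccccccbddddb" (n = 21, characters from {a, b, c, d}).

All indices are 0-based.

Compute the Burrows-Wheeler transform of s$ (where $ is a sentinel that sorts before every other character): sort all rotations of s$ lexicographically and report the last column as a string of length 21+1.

bcbdda$bbcacccccbdbddb

rank  rotation                last
    0  $bbdbacabbccccccbddddb  b
    1  abbccccccbddddb$bbdbac  c
    2  acabbccccccbddddb$bbdb  b
    3  b$bbdbacabbccccccbdddd  d
    4  bacabbccccccbddddb$bbd  d
    5  bbccccccbddddb$bbdbaca  a
    6  bbdbacabbccccccbddddb$  $
    7  bccccccbddddb$bbdbacab  b
    8  bdbacabbccccccbddddb$b  b
    9  bddddb$bbdbacabbcccccc  c
   10  cabbccccccbddddb$bbdba  a
   11  cbddddb$bbdbacabbccccc  c
   12  ccbddddb$bbdbacabbcccc  c
   13  cccbddddb$bbdbacabbccc  c
   14  ccccbddddb$bbdbacabbcc  c
   15  cccccbddddb$bbdbacabbc  c
   16  ccccccbddddb$bbdbacabb  b
   17  db$bbdbacabbccccccbddd  d
   18  dbacabbccccccbddddb$bb  b
   19  ddb$bbdbacabbccccccbdd  d
   20  dddb$bbdbacabbccccccbd  d
   21  ddddb$bbdbacabbccccccb  b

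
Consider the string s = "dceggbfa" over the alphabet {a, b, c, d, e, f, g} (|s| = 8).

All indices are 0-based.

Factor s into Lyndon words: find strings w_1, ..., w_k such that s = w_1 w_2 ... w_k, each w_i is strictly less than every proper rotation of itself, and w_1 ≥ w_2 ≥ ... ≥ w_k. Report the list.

["d", "cegg", "bf", "a"]

emit factor 1: 'd' (i=0, period=1)
emit factor 2: 'cegg' (i=1, period=4)
emit factor 3: 'bf' (i=5, period=2)
emit factor 4: 'a' (i=7, period=1)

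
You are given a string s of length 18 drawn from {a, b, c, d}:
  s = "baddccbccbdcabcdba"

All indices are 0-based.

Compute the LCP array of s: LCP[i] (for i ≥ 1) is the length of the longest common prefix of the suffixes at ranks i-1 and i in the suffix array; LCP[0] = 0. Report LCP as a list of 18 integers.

rank→(start, suffix):
  0 → (17, 'a')
  1 → (12, 'abcdba')
  2 → (1, 'addccbccbdcabcdba')
  3 → (16, 'ba')
  4 → (0, 'baddccbccbdcabcdba')
  5 → (6, 'bccbdcabcdba')
  6 → (13, 'bcdba')
  7 → (9, 'bdcabcdba')
  8 → (11, 'cabcdba')
  9 → (5, 'cbccbdcabcdba')
  10 → (8, 'cbdcabcdba')
  11 → (4, 'ccbccbdcabcdba')
  12 → (7, 'ccbdcabcdba')
  13 → (14, 'cdba')
  14 → (15, 'dba')
  15 → (10, 'dcabcdba')
  16 → (3, 'dccbccbdcabcdba')
  17 → (2, 'ddccbccbdcabcdba')

SA = [17, 12, 1, 16, 0, 6, 13, 9, 11, 5, 8, 4, 7, 14, 15, 10, 3, 2]
i: (SA[i-1],SA[i]) lcp shared
  1: (17,12) 1 'a'
  2: (12,1) 1 'a'
  3: (1,16) 0 ''
  4: (16,0) 2 'ba'
  5: (0,6) 1 'b'
  6: (6,13) 2 'bc'
  7: (13,9) 1 'b'
  8: (9,11) 0 ''
  9: (11,5) 1 'c'
  10: (5,8) 2 'cb'
  11: (8,4) 1 'c'
  12: (4,7) 3 'ccb'
  13: (7,14) 1 'c'
  14: (14,15) 0 ''
  15: (15,10) 1 'd'
  16: (10,3) 2 'dc'
  17: (3,2) 1 'd'

[0, 1, 1, 0, 2, 1, 2, 1, 0, 1, 2, 1, 3, 1, 0, 1, 2, 1]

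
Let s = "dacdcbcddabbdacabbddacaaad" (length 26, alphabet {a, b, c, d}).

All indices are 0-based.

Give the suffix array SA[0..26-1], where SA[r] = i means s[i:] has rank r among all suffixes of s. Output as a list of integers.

rank | idx | suffix
   0 |  22 | aaad
   1 |  23 | aad
   2 |   9 | abbdacabbddacaaad
   3 |  15 | abbddacaaad
   4 |  20 | acaaad
   5 |  13 | acabbddacaaad
   6 |   1 | acdcbcddabbdacabbddacaaad
   7 |  24 | ad
   8 |  10 | bbdacabbddacaaad
   9 |  16 | bbddacaaad
  10 |   5 | bcddabbdacabbddacaaad
  11 |  11 | bdacabbddacaaad
  12 |  17 | bddacaaad
  13 |  21 | caaad
  14 |  14 | cabbddacaaad
  15 |   4 | cbcddabbdacabbddacaaad
  16 |   2 | cdcbcddabbdacabbddacaaad
  17 |   6 | cddabbdacabbddacaaad
  18 |  25 | d
  19 |   8 | dabbdacabbddacaaad
  20 |  19 | dacaaad
  21 |  12 | dacabbddacaaad
  22 |   0 | dacdcbcddabbdacabbddacaaad
  23 |   3 | dcbcddabbdacabbddacaaad
  24 |   7 | ddabbdacabbddacaaad
  25 |  18 | ddacaaad

[22, 23, 9, 15, 20, 13, 1, 24, 10, 16, 5, 11, 17, 21, 14, 4, 2, 6, 25, 8, 19, 12, 0, 3, 7, 18]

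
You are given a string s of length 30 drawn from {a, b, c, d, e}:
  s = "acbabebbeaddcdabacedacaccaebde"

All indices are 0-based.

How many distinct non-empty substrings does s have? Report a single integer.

431

sorted suffixes:
  #0 SA[0]=14  'abacedacaccaebde'
  #1 SA[1]=3  'abebbeaddcdabacedacaccaebde'
  #2 SA[2]=20  'acaccaebde'
  #3 SA[3]=0  'acbabebbeaddcdabacedacaccaebde'
  #4 SA[4]=22  'accaebde'
  #5 SA[5]=16  'acedacaccaebde'
  #6 SA[6]=9  'addcdabacedacaccaebde'
  #7 SA[7]=25  'aebde'
  #8 SA[8]=2  'babebbeaddcdabacedacaccaebde'
  #9 SA[9]=15  'bacedacaccaebde'
  #10 SA[10]=6  'bbeaddcdabacedacaccaebde'
  #11 SA[11]=27  'bde'
  #12 SA[12]=7  'beaddcdabacedacaccaebde'
  #13 SA[13]=4  'bebbeaddcdabacedacaccaebde'
  #14 SA[14]=21  'caccaebde'
  #15 SA[15]=24  'caebde'
  #16 SA[16]=1  'cbabebbeaddcdabacedacaccaebde'
  #17 SA[17]=23  'ccaebde'
  #18 SA[18]=12  'cdabacedacaccaebde'
  #19 SA[19]=17  'cedacaccaebde'
  #20 SA[20]=13  'dabacedacaccaebde'
  #21 SA[21]=19  'dacaccaebde'
  #22 SA[22]=11  'dcdabacedacaccaebde'
  #23 SA[23]=10  'ddcdabacedacaccaebde'
  #24 SA[24]=28  'de'
  #25 SA[25]=29  'e'
  #26 SA[26]=8  'eaddcdabacedacaccaebde'
  #27 SA[27]=5  'ebbeaddcdabacedacaccaebde'
  #28 SA[28]=26  'ebde'
  #29 SA[29]=18  'edacaccaebde'

SA = [14, 3, 20, 0, 22, 16, 9, 25, 2, 15, 6, 27, 7, 4, 21, 24, 1, 23, 12, 17, 13, 19, 11, 10, 28, 29, 8, 5, 26, 18]
[i] adj suffixes → lcp
  [1] 14/3 → 2 ('ab')
  [2] 3/20 → 1 ('a')
  [3] 20/0 → 2 ('ac')
  [4] 0/22 → 2 ('ac')
  [5] 22/16 → 2 ('ac')
  [6] 16/9 → 1 ('a')
  [7] 9/25 → 1 ('a')
  [8] 25/2 → 0 ('')
  [9] 2/15 → 2 ('ba')
  [10] 15/6 → 1 ('b')
  [11] 6/27 → 1 ('b')
  [12] 27/7 → 1 ('b')
  [13] 7/4 → 2 ('be')
  [14] 4/21 → 0 ('')
  [15] 21/24 → 2 ('ca')
  [16] 24/1 → 1 ('c')
  [17] 1/23 → 1 ('c')
  [18] 23/12 → 1 ('c')
  [19] 12/17 → 1 ('c')
  [20] 17/13 → 0 ('')
  [21] 13/19 → 2 ('da')
  [22] 19/11 → 1 ('d')
  [23] 11/10 → 1 ('d')
  [24] 10/28 → 1 ('d')
  [25] 28/29 → 0 ('')
  [26] 29/8 → 1 ('e')
  [27] 8/5 → 1 ('e')
  [28] 5/26 → 2 ('eb')
  [29] 26/18 → 1 ('e')

n(n+1)/2 = 30·31/2 = 465
Σ LCP = 0 + 2 + 1 + 2 + 2 + 2 + 1 + 1 + 0 + 2 + 1 + 1 + 1 + 2 + 0 + 2 + 1 + 1 + 1 + 1 + 0 + 2 + 1 + 1 + 1 + 0 + 1 + 1 + 2 + 1 = 34
distinct = 465 − 34 = 431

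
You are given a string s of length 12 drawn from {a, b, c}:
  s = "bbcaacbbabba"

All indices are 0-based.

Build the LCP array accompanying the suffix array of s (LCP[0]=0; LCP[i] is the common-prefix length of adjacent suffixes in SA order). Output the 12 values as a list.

rank | idx | suffix
   0 |  11 | a
   1 |   3 | aacbbabba
   2 |   8 | abba
   3 |   4 | acbbabba
   4 |  10 | ba
   5 |   7 | babba
   6 |   9 | bba
   7 |   6 | bbabba
   8 |   0 | bbcaacbbabba
   9 |   1 | bcaacbbabba
  10 |   2 | caacbbabba
  11 |   5 | cbbabba

SA = [11, 3, 8, 4, 10, 7, 9, 6, 0, 1, 2, 5]
[i] adj suffixes → lcp
  [1] 11/3 → 1 ('a')
  [2] 3/8 → 1 ('a')
  [3] 8/4 → 1 ('a')
  [4] 4/10 → 0 ('')
  [5] 10/7 → 2 ('ba')
  [6] 7/9 → 1 ('b')
  [7] 9/6 → 3 ('bba')
  [8] 6/0 → 2 ('bb')
  [9] 0/1 → 1 ('b')
  [10] 1/2 → 0 ('')
  [11] 2/5 → 1 ('c')

[0, 1, 1, 1, 0, 2, 1, 3, 2, 1, 0, 1]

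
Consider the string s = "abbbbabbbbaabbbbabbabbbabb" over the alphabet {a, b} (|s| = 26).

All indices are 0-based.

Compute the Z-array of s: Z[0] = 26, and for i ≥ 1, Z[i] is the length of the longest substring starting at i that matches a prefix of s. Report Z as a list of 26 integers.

Z[0]=26
i=1: fresh scan; Z[1]=0
i=2: fresh scan; Z[2]=0
i=3: fresh scan; Z[3]=0
i=4: fresh scan; Z[4]=0
i=5: fresh scan; Z[5]=6 grow→box=[5,11)
i=6: min(r-i=5, Z[1]=0)=0; Z[6]=0
i=7: min(r-i=4, Z[2]=0)=0; Z[7]=0
i=8: min(r-i=3, Z[3]=0)=0; Z[8]=0
i=9: min(r-i=2, Z[4]=0)=0; Z[9]=0
i=10: min(r-i=1, Z[5]=6)=1; Z[10]=1
i=11: fresh scan; Z[11]=8 grow→box=[11,19)
i=12: min(r-i=7, Z[1]=0)=0; Z[12]=0
i=13: min(r-i=6, Z[2]=0)=0; Z[13]=0
i=14: min(r-i=5, Z[3]=0)=0; Z[14]=0
i=15: min(r-i=4, Z[4]=0)=0; Z[15]=0
i=16: min(r-i=3, Z[5]=6)=3; Z[16]=3
i=17: min(r-i=2, Z[6]=0)=0; Z[17]=0
i=18: min(r-i=1, Z[7]=0)=0; Z[18]=0
i=19: fresh scan; Z[19]=4 grow→box=[19,23)
i=20: min(r-i=3, Z[1]=0)=0; Z[20]=0
i=21: min(r-i=2, Z[2]=0)=0; Z[21]=0
i=22: min(r-i=1, Z[3]=0)=0; Z[22]=0
i=23: fresh scan; Z[23]=3 grow→box=[23,26)
i=24: min(r-i=2, Z[1]=0)=0; Z[24]=0
i=25: min(r-i=1, Z[2]=0)=0; Z[25]=0

[26, 0, 0, 0, 0, 6, 0, 0, 0, 0, 1, 8, 0, 0, 0, 0, 3, 0, 0, 4, 0, 0, 0, 3, 0, 0]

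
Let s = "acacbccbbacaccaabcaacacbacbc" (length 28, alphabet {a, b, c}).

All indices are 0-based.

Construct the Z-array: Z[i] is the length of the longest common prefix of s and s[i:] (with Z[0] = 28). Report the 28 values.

[28, 0, 2, 0, 0, 0, 0, 0, 0, 4, 0, 2, 0, 0, 1, 1, 0, 0, 1, 5, 0, 2, 0, 0, 2, 0, 0, 0]

Z[0]=28
i=1: outside box; Z[1]=0
i=2: outside box; Z[2]=2 extend→box=[2,4)
i=3: min(r-i=1, Z[1]=0)=0; Z[3]=0
i=4: outside box; Z[4]=0
i=5: outside box; Z[5]=0
i=6: outside box; Z[6]=0
i=7: outside box; Z[7]=0
i=8: outside box; Z[8]=0
i=9: outside box; Z[9]=4 extend→box=[9,13)
i=10: min(r-i=3, Z[1]=0)=0; Z[10]=0
i=11: min(r-i=2, Z[2]=2)=2; Z[11]=2
i=12: min(r-i=1, Z[3]=0)=0; Z[12]=0
i=13: outside box; Z[13]=0
i=14: outside box; Z[14]=1 extend→box=[14,15)
i=15: outside box; Z[15]=1 extend→box=[15,16)
i=16: outside box; Z[16]=0
i=17: outside box; Z[17]=0
i=18: outside box; Z[18]=1 extend→box=[18,19)
i=19: outside box; Z[19]=5 extend→box=[19,24)
i=20: min(r-i=4, Z[1]=0)=0; Z[20]=0
i=21: min(r-i=3, Z[2]=2)=2; Z[21]=2
i=22: min(r-i=2, Z[3]=0)=0; Z[22]=0
i=23: min(r-i=1, Z[4]=0)=0; Z[23]=0
i=24: outside box; Z[24]=2 extend→box=[24,26)
i=25: min(r-i=1, Z[1]=0)=0; Z[25]=0
i=26: outside box; Z[26]=0
i=27: outside box; Z[27]=0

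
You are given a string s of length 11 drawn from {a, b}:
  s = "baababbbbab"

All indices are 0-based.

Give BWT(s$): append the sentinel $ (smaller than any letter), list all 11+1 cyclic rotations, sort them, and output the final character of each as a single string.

bbbaba$babba

rank  rotation      last
    0  $baababbbbab  b
    1  aababbbbab$b  b
    2  ab$baababbbb  b
    3  ababbbbab$ba  a
    4  abbbbab$baab  b
    5  b$baababbbba  a
    6  baababbbbab$  $
    7  bab$baababbb  b
    8  babbbbab$baa  a
    9  bbab$baababb  b
   10  bbbab$baabab  b
   11  bbbbab$baaba  a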